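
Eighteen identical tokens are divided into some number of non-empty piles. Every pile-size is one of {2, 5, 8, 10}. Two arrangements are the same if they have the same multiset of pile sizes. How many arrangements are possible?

They are:
8,10
2,2,2,2,10
2,8,8
5,5,8
2,2,2,2,2,8
2,2,2,2,5,5
2,2,2,2,2,2,2,2,2

7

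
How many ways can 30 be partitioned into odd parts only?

There are 296 such partitions.

296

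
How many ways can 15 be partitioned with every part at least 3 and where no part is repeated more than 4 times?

Enumerating:
15
12 + 3
11 + 4
10 + 5
9 + 6
9 + 3 + 3
8 + 7
8 + 4 + 3
7 + 5 + 3
7 + 4 + 4
6 + 6 + 3
6 + 5 + 4
6 + 3 + 3 + 3
5 + 5 + 5
5 + 4 + 3 + 3
4 + 4 + 4 + 3

16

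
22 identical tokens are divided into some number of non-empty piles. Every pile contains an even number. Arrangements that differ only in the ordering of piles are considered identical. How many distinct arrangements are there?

56

A partial list (first 12 by largest part):
22
2,20
4,18
2,2,18
6,16
2,4,16
2,2,2,16
8,14
2,6,14
4,4,14
2,2,4,14
2,2,2,2,14
…and 44 more, for 56 total.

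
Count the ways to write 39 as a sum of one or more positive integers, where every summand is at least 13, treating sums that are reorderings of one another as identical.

9

Enumerating:
39
26 + 13
25 + 14
24 + 15
23 + 16
22 + 17
21 + 18
20 + 19
13 + 13 + 13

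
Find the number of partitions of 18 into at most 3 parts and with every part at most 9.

They are:
9, 9
9, 8, 1
9, 7, 2
9, 6, 3
9, 5, 4
8, 8, 2
8, 7, 3
8, 6, 4
8, 5, 5
7, 7, 4
7, 6, 5
6, 6, 6

12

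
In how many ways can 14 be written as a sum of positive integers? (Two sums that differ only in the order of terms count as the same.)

135

Enumerating by decreasing first part gives 135 partitions in all.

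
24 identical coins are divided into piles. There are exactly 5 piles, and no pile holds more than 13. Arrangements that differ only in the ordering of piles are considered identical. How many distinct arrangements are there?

137

There are 137 such partitions.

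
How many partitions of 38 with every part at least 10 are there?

21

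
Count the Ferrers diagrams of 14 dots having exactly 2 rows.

Listing the qualifying partitions of 14:
13+1
12+2
11+3
10+4
9+5
8+6
7+7
That's 7 in total.

7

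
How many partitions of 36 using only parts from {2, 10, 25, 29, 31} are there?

4

They are:
10+10+10+2+2+2
10+10+2+2+2+2+2+2+2+2
10+2+2+2+2+2+2+2+2+2+2+2+2+2
2+2+2+2+2+2+2+2+2+2+2+2+2+2+2+2+2+2
That's 4 in total.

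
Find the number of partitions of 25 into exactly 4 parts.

Enumerating by decreasing first part gives 120 partitions in all.

120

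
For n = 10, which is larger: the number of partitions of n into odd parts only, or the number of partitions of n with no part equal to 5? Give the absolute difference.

Partitions of 10 into odd parts only: 10.
Partitions of 10 with no part equal to 5: 35.
|10 − 35| = 25.

25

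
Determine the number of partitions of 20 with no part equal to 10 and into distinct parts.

A partial list (first 12 by largest part):
20
19,1
18,2
17,3
17,2,1
16,4
16,3,1
15,5
15,4,1
15,3,2
14,6
14,5,1
…and 43 more, for 55 total.

55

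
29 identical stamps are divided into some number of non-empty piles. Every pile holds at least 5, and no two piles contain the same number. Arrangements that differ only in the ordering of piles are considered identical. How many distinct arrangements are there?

30

There are too many to list fully; the first 12 (by largest part) are:
29
24,5
23,6
22,7
21,8
20,9
19,10
18,11
18,6,5
17,12
17,7,5
16,13
…and 18 more, for 30 total.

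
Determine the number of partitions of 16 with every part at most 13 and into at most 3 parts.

26

A partial list (first 12 by largest part):
13+3
13+2+1
12+4
12+3+1
12+2+2
11+5
11+4+1
11+3+2
10+6
10+5+1
10+4+2
10+3+3
…and 14 more, for 26 total.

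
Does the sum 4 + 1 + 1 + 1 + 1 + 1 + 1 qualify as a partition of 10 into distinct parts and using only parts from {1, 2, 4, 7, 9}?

The parts sum to 10, and the condition 'all summands are distinct' is violated.

No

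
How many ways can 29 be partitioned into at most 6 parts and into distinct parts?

There are 255 such partitions.

255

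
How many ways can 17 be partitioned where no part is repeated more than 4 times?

Counting exhaustively, 205 partitions satisfy the conditions.

205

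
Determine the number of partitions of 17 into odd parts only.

38

A partial list (first 12 by largest part):
17
15, 1, 1
13, 3, 1
13, 1, 1, 1, 1
11, 5, 1
11, 3, 3
11, 3, 1, 1, 1
11, 1, 1, 1, 1, 1, 1
9, 7, 1
9, 5, 3
9, 5, 1, 1, 1
9, 3, 3, 1, 1
…and 26 more, for 38 total.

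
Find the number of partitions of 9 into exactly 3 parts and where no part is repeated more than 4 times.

7

Listing the qualifying partitions of 9:
7, 1, 1
6, 2, 1
5, 3, 1
5, 2, 2
4, 4, 1
4, 3, 2
3, 3, 3
That's 7 in total.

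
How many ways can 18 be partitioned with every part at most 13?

Counting exhaustively, 373 partitions satisfy the conditions.

373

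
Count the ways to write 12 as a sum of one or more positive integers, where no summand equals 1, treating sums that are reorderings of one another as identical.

21

They are:
12
2+10
3+9
4+8
2+2+8
5+7
2+3+7
6+6
2+4+6
3+3+6
2+2+2+6
2+5+5
3+4+5
2+2+3+5
4+4+4
2+2+4+4
2+3+3+4
2+2+2+2+4
3+3+3+3
2+2+2+3+3
2+2+2+2+2+2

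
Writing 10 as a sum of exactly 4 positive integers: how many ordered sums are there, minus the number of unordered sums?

Compositions: C(9,3) = 84.
Unordered (partitions into 4 parts): 9.
Difference: 84 − 9 = 75.

75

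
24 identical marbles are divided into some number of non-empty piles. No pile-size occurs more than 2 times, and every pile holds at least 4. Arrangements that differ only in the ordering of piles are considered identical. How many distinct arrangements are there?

41

A partial list (first 12 by largest part):
24
20, 4
19, 5
18, 6
17, 7
16, 8
16, 4, 4
15, 9
15, 5, 4
14, 10
14, 6, 4
14, 5, 5
…and 29 more, for 41 total.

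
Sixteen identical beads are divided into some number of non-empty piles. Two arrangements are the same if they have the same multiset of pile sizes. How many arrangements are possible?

231

Counting exhaustively, 231 partitions satisfy the conditions.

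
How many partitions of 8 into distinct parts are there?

Listing the qualifying partitions of 8:
8
1,7
2,6
3,5
1,2,5
1,3,4
Counting gives 6.

6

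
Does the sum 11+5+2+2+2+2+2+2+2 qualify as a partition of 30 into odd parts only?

No

The parts sum to 30, and the condition 'every summand is odd' is violated.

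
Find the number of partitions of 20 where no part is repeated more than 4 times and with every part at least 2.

122

There are 122 such partitions.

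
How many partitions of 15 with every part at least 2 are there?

41

There are too many to list fully; the first 12 (by largest part) are:
15
13, 2
12, 3
11, 4
11, 2, 2
10, 5
10, 3, 2
9, 6
9, 4, 2
9, 3, 3
9, 2, 2, 2
8, 7
…and 29 more, for 41 total.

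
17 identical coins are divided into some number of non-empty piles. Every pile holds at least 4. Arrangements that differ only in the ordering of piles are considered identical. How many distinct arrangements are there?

12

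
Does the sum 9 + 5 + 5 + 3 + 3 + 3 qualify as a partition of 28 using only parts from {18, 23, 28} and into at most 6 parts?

The parts sum to 28, and the condition 'each summand belongs to {18, 23, 28}' is violated.

No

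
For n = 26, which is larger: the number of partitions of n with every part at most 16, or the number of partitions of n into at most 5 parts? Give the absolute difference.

Partitions of 26 with every part at most 16: 2339.
Partitions of 26 into at most 5 parts: 427.
|2339 − 427| = 1912.

1912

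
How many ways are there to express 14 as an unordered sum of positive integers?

Direct enumeration gives 135 partitions.

135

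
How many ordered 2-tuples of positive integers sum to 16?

By stars and bars with positive parts, the count is C(15,1) = 15.

15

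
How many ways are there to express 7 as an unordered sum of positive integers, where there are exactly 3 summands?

They are:
5 + 1 + 1
4 + 2 + 1
3 + 3 + 1
3 + 2 + 2
That's 4 in total.

4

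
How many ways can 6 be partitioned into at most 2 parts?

The partitions of 6 that satisfy the conditions:
6
5 + 1
4 + 2
3 + 3
That's 4 in total.

4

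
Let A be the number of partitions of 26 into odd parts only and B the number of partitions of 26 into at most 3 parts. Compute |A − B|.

Partitions of 26 into odd parts only: 165.
Partitions of 26 into at most 3 parts: 70.
|165 − 70| = 95.

95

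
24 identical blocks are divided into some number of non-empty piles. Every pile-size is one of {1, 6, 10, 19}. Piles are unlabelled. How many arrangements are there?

10

They are:
19, 1, 1, 1, 1, 1
10, 10, 1, 1, 1, 1
10, 6, 6, 1, 1
10, 6, 1, 1, 1, 1, 1, 1, 1, 1
10, 1, 1, 1, 1, 1, 1, 1, 1, 1, 1, 1, 1, 1, 1
6, 6, 6, 6
6, 6, 6, 1, 1, 1, 1, 1, 1
6, 6, 1, 1, 1, 1, 1, 1, 1, 1, 1, 1, 1, 1
6, 1, 1, 1, 1, 1, 1, 1, 1, 1, 1, 1, 1, 1, 1, 1, 1, 1, 1
1, 1, 1, 1, 1, 1, 1, 1, 1, 1, 1, 1, 1, 1, 1, 1, 1, 1, 1, 1, 1, 1, 1, 1
That's 10 in total.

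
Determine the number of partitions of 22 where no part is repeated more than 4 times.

Enumerating by decreasing first part gives 628 partitions in all.

628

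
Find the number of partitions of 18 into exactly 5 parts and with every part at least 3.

3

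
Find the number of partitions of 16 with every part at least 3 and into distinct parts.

Listing the qualifying partitions of 16:
16
13+3
12+4
11+5
10+6
9+7
9+4+3
8+5+3
7+6+3
7+5+4
Counting gives 10.

10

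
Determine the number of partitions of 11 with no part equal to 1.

Listing the qualifying partitions of 11:
11
9,2
8,3
7,4
7,2,2
6,5
6,3,2
5,4,2
5,3,3
5,2,2,2
4,4,3
4,3,2,2
3,3,3,2
3,2,2,2,2

14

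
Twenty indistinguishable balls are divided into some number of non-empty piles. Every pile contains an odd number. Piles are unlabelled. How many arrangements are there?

A partial list (first 12 by largest part):
19,1
17,3
17,1,1,1
15,5
15,3,1,1
15,1,1,1,1,1
13,7
13,5,1,1
13,3,3,1
13,3,1,1,1,1
13,1,1,1,1,1,1,1
11,9
…and 52 more, for 64 total.

64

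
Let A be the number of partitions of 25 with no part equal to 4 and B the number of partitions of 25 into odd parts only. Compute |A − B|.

1024

Partitions of 25 with no part equal to 4: 1166.
Partitions of 25 into odd parts only: 142.
|1166 − 142| = 1024.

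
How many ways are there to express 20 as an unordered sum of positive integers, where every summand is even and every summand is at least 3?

12

The partitions of 20 that satisfy the conditions:
20
16 + 4
14 + 6
12 + 8
12 + 4 + 4
10 + 10
10 + 6 + 4
8 + 8 + 4
8 + 6 + 6
8 + 4 + 4 + 4
6 + 6 + 4 + 4
4 + 4 + 4 + 4 + 4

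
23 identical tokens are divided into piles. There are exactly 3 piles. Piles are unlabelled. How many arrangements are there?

44

A partial list (first 12 by largest part):
1 + 1 + 21
1 + 2 + 20
1 + 3 + 19
2 + 2 + 19
1 + 4 + 18
2 + 3 + 18
1 + 5 + 17
2 + 4 + 17
3 + 3 + 17
1 + 6 + 16
2 + 5 + 16
3 + 4 + 16
…and 32 more, for 44 total.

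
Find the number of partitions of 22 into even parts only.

56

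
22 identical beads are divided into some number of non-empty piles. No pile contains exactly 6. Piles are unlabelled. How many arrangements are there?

771

There are 771 such partitions.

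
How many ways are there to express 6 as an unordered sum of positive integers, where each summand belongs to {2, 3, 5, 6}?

3

They are:
6
3,3
2,2,2
Counting gives 3.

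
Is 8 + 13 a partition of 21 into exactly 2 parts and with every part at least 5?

The parts sum to 21, and the condition 'there are exactly 2 summands' holds; the condition 'every summand is at least 5' holds.

Yes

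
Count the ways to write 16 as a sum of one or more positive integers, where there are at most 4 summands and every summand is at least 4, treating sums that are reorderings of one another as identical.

11

The partitions of 16 that satisfy the conditions:
16
12+4
11+5
10+6
9+7
8+8
8+4+4
7+5+4
6+6+4
6+5+5
4+4+4+4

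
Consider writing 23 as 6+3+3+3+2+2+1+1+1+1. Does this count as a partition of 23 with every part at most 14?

Yes

The parts sum to 23, and the condition 'no summand exceeds 14' holds.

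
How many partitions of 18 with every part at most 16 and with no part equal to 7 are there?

327

Systematic enumeration (by largest part, then next-largest, …) yields 327.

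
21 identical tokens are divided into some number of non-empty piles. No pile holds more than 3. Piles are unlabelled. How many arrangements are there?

48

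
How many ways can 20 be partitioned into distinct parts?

64

A partial list (first 12 by largest part):
20
19+1
18+2
17+3
17+2+1
16+4
16+3+1
15+5
15+4+1
15+3+2
14+6
14+5+1
…and 52 more, for 64 total.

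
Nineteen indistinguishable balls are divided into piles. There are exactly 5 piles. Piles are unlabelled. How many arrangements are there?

A partial list (first 12 by largest part):
15, 1, 1, 1, 1
14, 2, 1, 1, 1
13, 3, 1, 1, 1
13, 2, 2, 1, 1
12, 4, 1, 1, 1
12, 3, 2, 1, 1
12, 2, 2, 2, 1
11, 5, 1, 1, 1
11, 4, 2, 1, 1
11, 3, 3, 1, 1
11, 3, 2, 2, 1
11, 2, 2, 2, 2
…and 58 more, for 70 total.

70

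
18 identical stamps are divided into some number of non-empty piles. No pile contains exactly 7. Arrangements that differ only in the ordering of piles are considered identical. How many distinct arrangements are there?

329

There are 329 such partitions.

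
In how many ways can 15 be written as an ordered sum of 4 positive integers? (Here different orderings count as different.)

364

By stars and bars with positive parts, the count is C(14,3) = 364.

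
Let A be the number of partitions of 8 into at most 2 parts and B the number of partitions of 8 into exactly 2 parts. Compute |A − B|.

1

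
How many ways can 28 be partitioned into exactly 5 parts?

291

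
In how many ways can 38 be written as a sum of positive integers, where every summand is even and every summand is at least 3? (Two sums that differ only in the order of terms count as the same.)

105

There are 105 such partitions.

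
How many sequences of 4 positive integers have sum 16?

A composition of 16 into 4 positive parts is chosen by placing 3 dividers among the 15 gaps between 16 units: C(15,3) = 455.

455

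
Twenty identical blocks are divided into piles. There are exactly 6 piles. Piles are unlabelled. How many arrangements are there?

There are 90 such partitions.

90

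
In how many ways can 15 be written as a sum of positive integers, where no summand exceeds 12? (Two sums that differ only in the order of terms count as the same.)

172

Systematic enumeration (by largest part, then next-largest, …) yields 172.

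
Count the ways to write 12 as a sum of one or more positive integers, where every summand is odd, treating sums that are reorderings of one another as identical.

The partitions of 12 that satisfy the conditions:
11+1
9+3
9+1+1+1
7+5
7+3+1+1
7+1+1+1+1+1
5+5+1+1
5+3+3+1
5+3+1+1+1+1
5+1+1+1+1+1+1+1
3+3+3+3
3+3+3+1+1+1
3+3+1+1+1+1+1+1
3+1+1+1+1+1+1+1+1+1
1+1+1+1+1+1+1+1+1+1+1+1

15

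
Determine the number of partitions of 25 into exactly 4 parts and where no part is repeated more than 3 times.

120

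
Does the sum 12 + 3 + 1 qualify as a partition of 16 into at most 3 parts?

Yes

The parts sum to 16, and the condition 'there are at most 3 summands' holds.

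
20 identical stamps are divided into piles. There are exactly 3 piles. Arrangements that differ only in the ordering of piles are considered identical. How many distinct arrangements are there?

A partial list (first 12 by largest part):
1, 1, 18
1, 2, 17
1, 3, 16
2, 2, 16
1, 4, 15
2, 3, 15
1, 5, 14
2, 4, 14
3, 3, 14
1, 6, 13
2, 5, 13
3, 4, 13
…and 21 more, for 33 total.

33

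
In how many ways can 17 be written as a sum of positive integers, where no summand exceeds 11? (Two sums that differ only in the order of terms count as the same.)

A full systematic count gives 278.

278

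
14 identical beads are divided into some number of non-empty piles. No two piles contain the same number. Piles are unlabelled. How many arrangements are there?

Enumerating:
14
13+1
12+2
11+3
11+2+1
10+4
10+3+1
9+5
9+4+1
9+3+2
8+6
8+5+1
8+4+2
8+3+2+1
7+6+1
7+5+2
7+4+3
7+4+2+1
6+5+3
6+5+2+1
6+4+3+1
5+4+3+2

22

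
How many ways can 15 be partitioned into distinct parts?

A partial list (first 12 by largest part):
15
14+1
13+2
12+3
12+2+1
11+4
11+3+1
10+5
10+4+1
10+3+2
9+6
9+5+1
…and 15 more, for 27 total.

27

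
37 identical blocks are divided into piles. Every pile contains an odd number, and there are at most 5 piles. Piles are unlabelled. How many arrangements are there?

135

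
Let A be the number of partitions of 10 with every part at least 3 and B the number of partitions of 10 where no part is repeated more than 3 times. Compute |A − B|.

Partitions of 10 with every part at least 3: 5.
Partitions of 10 where no part is repeated more than 3 times: 29.
|5 − 29| = 24.

24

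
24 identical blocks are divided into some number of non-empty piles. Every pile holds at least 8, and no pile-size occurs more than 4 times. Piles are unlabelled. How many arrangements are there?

7

Enumerating:
24
8 + 16
9 + 15
10 + 14
11 + 13
12 + 12
8 + 8 + 8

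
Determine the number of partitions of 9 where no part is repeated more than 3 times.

22

Listing the qualifying partitions of 9:
9
8 + 1
7 + 2
7 + 1 + 1
6 + 3
6 + 2 + 1
6 + 1 + 1 + 1
5 + 4
5 + 3 + 1
5 + 2 + 2
5 + 2 + 1 + 1
4 + 4 + 1
4 + 3 + 2
4 + 3 + 1 + 1
4 + 2 + 2 + 1
4 + 2 + 1 + 1 + 1
3 + 3 + 3
3 + 3 + 2 + 1
3 + 3 + 1 + 1 + 1
3 + 2 + 2 + 2
3 + 2 + 2 + 1 + 1
2 + 2 + 2 + 1 + 1 + 1
Counting gives 22.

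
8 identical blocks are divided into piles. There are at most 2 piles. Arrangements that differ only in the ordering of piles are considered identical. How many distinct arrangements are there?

5

They are:
8
7+1
6+2
5+3
4+4
Counting gives 5.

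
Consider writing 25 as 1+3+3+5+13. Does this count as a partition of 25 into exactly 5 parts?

Yes

The parts sum to 25, and the condition 'there are exactly 5 summands' holds.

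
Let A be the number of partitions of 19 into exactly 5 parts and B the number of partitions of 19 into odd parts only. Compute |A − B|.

Partitions of 19 into exactly 5 parts: 70.
Partitions of 19 into odd parts only: 54.
|70 − 54| = 16.

16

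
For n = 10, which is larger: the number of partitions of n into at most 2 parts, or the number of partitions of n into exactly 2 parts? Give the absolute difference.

1

Partitions of 10 into at most 2 parts: 6.
Partitions of 10 into exactly 2 parts: 5.
|6 − 5| = 1.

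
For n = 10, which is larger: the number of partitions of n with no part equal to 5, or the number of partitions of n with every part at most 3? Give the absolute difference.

Partitions of 10 with no part equal to 5: 35.
Partitions of 10 with every part at most 3: 14.
|35 − 14| = 21.

21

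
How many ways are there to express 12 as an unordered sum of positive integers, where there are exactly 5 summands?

13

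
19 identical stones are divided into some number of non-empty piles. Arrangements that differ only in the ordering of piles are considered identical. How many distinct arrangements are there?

Enumerating by decreasing first part gives 490 partitions in all.

490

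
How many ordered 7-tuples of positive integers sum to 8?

7

Place 6 bars in the 7 internal gaps of a row of 8 dots: C(7,6) = 7.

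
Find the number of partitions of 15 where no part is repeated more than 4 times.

127

Enumerating by decreasing first part gives 127 partitions in all.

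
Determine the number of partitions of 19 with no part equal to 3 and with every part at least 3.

18

They are:
19
15+4
14+5
13+6
12+7
11+8
11+4+4
10+9
10+5+4
9+6+4
9+5+5
8+7+4
8+6+5
7+7+5
7+6+6
7+4+4+4
6+5+4+4
5+5+5+4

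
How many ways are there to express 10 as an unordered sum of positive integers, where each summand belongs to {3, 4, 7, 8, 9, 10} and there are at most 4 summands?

The partitions of 10 that satisfy the conditions:
10
7+3
4+3+3
Counting gives 3.

3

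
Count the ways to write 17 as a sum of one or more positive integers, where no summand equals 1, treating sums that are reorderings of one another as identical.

66

A partial list (first 12 by largest part):
17
15+2
14+3
13+4
13+2+2
12+5
12+3+2
11+6
11+4+2
11+3+3
11+2+2+2
10+7
…and 54 more, for 66 total.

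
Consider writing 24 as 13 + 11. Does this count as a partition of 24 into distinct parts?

The parts sum to 24, and the condition 'all summands are distinct' holds.

Yes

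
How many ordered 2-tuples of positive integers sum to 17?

16

Equivalently, choose which 1 of the 16 gaps become plus signs: C(16,1) = 16.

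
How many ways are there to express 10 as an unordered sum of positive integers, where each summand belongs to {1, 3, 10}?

5

The partitions of 10 that satisfy the conditions:
10
1+3+3+3
1+1+1+1+3+3
1+1+1+1+1+1+1+3
1+1+1+1+1+1+1+1+1+1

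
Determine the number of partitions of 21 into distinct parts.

Direct enumeration gives 76 partitions.

76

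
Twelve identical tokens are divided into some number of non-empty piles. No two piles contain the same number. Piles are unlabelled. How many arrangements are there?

15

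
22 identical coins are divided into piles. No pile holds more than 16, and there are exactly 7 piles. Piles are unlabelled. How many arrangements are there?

Enumerating by decreasing first part gives 131 partitions in all.

131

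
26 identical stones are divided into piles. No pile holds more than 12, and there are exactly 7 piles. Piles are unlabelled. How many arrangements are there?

256

Counting exhaustively, 256 partitions satisfy the conditions.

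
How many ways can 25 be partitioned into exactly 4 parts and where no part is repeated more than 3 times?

120

A full systematic count gives 120.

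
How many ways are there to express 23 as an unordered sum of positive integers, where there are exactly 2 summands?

Enumerating:
22, 1
21, 2
20, 3
19, 4
18, 5
17, 6
16, 7
15, 8
14, 9
13, 10
12, 11

11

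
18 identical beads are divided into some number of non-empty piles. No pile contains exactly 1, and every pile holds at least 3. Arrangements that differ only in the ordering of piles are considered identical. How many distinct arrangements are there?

There are too many to list fully; the first 12 (by largest part) are:
18
15+3
14+4
13+5
12+6
12+3+3
11+7
11+4+3
10+8
10+5+3
10+4+4
9+9
…and 21 more, for 33 total.

33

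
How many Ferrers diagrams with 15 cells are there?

There are 176 such partitions.

176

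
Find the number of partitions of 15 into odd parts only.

27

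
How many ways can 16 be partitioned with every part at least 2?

There are too many to list fully; the first 12 (by largest part) are:
16
14,2
13,3
12,4
12,2,2
11,5
11,3,2
10,6
10,4,2
10,3,3
10,2,2,2
9,7
…and 43 more, for 55 total.

55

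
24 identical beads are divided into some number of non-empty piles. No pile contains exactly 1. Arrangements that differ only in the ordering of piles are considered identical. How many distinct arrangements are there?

320

Enumerating by decreasing first part gives 320 partitions in all.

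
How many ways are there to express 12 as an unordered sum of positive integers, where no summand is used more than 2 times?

A partial list (first 12 by largest part):
12
11, 1
10, 2
10, 1, 1
9, 3
9, 2, 1
8, 4
8, 3, 1
8, 2, 2
8, 2, 1, 1
7, 5
7, 4, 1
…and 24 more, for 36 total.

36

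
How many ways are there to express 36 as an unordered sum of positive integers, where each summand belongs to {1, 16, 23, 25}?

5

Enumerating:
25+1+1+1+1+1+1+1+1+1+1+1
23+1+1+1+1+1+1+1+1+1+1+1+1+1
16+16+1+1+1+1
16+1+1+1+1+1+1+1+1+1+1+1+1+1+1+1+1+1+1+1+1
1+1+1+1+1+1+1+1+1+1+1+1+1+1+1+1+1+1+1+1+1+1+1+1+1+1+1+1+1+1+1+1+1+1+1+1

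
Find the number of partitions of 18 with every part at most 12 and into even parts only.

26

There are too many to list fully; the first 12 (by largest part) are:
12, 6
12, 4, 2
12, 2, 2, 2
10, 8
10, 6, 2
10, 4, 4
10, 4, 2, 2
10, 2, 2, 2, 2
8, 8, 2
8, 6, 4
8, 6, 2, 2
8, 4, 4, 2
…and 14 more, for 26 total.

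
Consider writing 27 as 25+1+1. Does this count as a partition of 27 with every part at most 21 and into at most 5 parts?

The parts sum to 27, and the condition 'no summand exceeds 21' is violated.

No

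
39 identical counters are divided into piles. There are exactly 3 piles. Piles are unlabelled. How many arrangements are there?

127

Enumerating by decreasing first part gives 127 partitions in all.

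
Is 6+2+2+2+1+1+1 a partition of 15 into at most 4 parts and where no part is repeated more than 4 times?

No

The parts sum to 15, and the condition 'there are at most 4 summands' is violated.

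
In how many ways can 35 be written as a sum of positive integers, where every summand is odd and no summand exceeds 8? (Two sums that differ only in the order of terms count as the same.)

125

Systematic enumeration (by largest part, then next-largest, …) yields 125.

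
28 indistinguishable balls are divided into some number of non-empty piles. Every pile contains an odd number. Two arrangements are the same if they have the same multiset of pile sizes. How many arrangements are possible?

222

Direct enumeration gives 222 partitions.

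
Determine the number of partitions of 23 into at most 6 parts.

454

There are 454 such partitions.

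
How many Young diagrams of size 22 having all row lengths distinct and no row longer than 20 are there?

Counting exhaustively, 87 partitions satisfy the conditions.

87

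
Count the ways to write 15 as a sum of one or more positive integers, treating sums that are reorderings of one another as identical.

176

A full systematic count gives 176.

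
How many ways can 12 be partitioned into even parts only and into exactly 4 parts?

Listing the qualifying partitions of 12:
6+2+2+2
4+4+2+2

2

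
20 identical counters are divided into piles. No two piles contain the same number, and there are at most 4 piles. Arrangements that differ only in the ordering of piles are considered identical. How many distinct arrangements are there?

A partial list (first 12 by largest part):
20
19, 1
18, 2
17, 3
17, 2, 1
16, 4
16, 3, 1
15, 5
15, 4, 1
15, 3, 2
14, 6
14, 5, 1
…and 45 more, for 57 total.

57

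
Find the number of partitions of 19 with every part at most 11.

445

Systematic enumeration (by largest part, then next-largest, …) yields 445.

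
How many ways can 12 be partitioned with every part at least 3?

Enumerating:
12
3+9
4+8
5+7
6+6
3+3+6
3+4+5
4+4+4
3+3+3+3
Counting gives 9.

9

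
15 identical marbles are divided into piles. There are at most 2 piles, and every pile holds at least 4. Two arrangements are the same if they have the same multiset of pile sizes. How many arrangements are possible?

Enumerating:
15
11, 4
10, 5
9, 6
8, 7
That's 5 in total.

5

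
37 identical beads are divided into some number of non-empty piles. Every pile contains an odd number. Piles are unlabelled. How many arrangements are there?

760

Enumerating by decreasing first part gives 760 partitions in all.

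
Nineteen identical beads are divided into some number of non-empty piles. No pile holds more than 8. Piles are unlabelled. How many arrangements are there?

352

A full systematic count gives 352.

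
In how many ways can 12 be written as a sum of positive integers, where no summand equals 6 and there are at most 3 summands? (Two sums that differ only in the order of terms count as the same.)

15

They are:
12
11 + 1
10 + 2
10 + 1 + 1
9 + 3
9 + 2 + 1
8 + 4
8 + 3 + 1
8 + 2 + 2
7 + 5
7 + 4 + 1
7 + 3 + 2
5 + 5 + 2
5 + 4 + 3
4 + 4 + 4
Counting gives 15.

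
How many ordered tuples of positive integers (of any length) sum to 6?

32

The number of compositions of n is 2^(n−1); here 2^5 = 32.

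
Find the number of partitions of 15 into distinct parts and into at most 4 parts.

A partial list (first 12 by largest part):
15
14+1
13+2
12+3
12+2+1
11+4
11+3+1
10+5
10+4+1
10+3+2
9+6
9+5+1
…and 14 more, for 26 total.

26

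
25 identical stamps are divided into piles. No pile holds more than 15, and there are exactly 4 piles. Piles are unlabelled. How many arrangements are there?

Counting exhaustively, 97 partitions satisfy the conditions.

97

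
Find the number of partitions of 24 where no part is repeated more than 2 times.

Counting exhaustively, 431 partitions satisfy the conditions.

431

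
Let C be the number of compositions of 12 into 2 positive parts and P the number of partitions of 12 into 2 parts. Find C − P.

Ordered (compositions into 2 parts): C(11,1) = 11.
Partitions of 12 into exactly 2 parts: 6.
Difference: 11 − 6 = 5.

5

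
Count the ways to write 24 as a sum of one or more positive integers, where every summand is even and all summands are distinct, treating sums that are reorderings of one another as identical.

They are:
24
22 + 2
20 + 4
18 + 6
18 + 4 + 2
16 + 8
16 + 6 + 2
14 + 10
14 + 8 + 2
14 + 6 + 4
12 + 10 + 2
12 + 8 + 4
12 + 6 + 4 + 2
10 + 8 + 6
10 + 8 + 4 + 2
That's 15 in total.

15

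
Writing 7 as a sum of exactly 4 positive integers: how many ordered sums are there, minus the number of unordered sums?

17

Ordered (compositions into 4 parts): C(6,3) = 20.
Unordered (partitions into 4 parts): 3.
Difference: 20 − 3 = 17.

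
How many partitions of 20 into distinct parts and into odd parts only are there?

7

They are:
1, 19
3, 17
5, 15
7, 13
9, 11
1, 3, 5, 11
1, 3, 7, 9
That's 7 in total.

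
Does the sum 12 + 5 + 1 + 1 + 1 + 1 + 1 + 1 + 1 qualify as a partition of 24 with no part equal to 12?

The parts sum to 24, and the condition 'no summand equals 12' is violated.

No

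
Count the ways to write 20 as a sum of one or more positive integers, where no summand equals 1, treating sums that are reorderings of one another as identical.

Counting exhaustively, 137 partitions satisfy the conditions.

137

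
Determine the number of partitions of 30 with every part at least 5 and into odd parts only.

13

Listing the qualifying partitions of 30:
25 + 5
23 + 7
21 + 9
19 + 11
17 + 13
15 + 15
15 + 5 + 5 + 5
13 + 7 + 5 + 5
11 + 9 + 5 + 5
11 + 7 + 7 + 5
9 + 9 + 7 + 5
9 + 7 + 7 + 7
5 + 5 + 5 + 5 + 5 + 5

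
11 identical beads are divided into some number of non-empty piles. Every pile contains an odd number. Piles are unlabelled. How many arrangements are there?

12

They are:
11
9,1,1
7,3,1
7,1,1,1,1
5,5,1
5,3,3
5,3,1,1,1
5,1,1,1,1,1,1
3,3,3,1,1
3,3,1,1,1,1,1
3,1,1,1,1,1,1,1,1
1,1,1,1,1,1,1,1,1,1,1
Counting gives 12.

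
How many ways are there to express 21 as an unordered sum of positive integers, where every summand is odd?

There are 76 such partitions.

76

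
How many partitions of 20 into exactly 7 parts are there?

A full systematic count gives 82.

82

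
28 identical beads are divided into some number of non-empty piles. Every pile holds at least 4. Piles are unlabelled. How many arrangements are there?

100

A full systematic count gives 100.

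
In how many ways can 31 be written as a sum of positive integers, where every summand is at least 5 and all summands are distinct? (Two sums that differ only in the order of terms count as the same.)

39

A partial list (first 12 by largest part):
31
5, 26
6, 25
7, 24
8, 23
9, 22
10, 21
11, 20
5, 6, 20
12, 19
5, 7, 19
13, 18
…and 27 more, for 39 total.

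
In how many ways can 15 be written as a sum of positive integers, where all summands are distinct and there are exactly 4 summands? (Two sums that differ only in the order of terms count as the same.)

6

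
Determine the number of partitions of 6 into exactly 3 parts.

3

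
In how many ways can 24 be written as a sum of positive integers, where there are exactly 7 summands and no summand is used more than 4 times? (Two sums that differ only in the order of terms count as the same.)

179

Counting exhaustively, 179 partitions satisfy the conditions.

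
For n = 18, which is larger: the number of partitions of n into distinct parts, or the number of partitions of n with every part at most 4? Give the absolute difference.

38

Partitions of 18 into distinct parts: 46.
Partitions of 18 with every part at most 4: 84.
|46 − 84| = 38.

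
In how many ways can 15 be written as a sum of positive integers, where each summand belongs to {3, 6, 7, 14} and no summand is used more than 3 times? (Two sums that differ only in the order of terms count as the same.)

Listing the qualifying partitions of 15:
3,6,6
3,3,3,6
Counting gives 2.

2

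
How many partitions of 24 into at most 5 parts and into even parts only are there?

47

A partial list (first 12 by largest part):
24
2, 22
4, 20
2, 2, 20
6, 18
2, 4, 18
2, 2, 2, 18
8, 16
2, 6, 16
4, 4, 16
2, 2, 4, 16
2, 2, 2, 2, 16
…and 35 more, for 47 total.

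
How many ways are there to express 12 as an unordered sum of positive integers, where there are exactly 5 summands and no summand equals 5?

Enumerating:
1 + 1 + 1 + 1 + 8
1 + 1 + 1 + 2 + 7
1 + 1 + 1 + 3 + 6
1 + 1 + 2 + 2 + 6
1 + 1 + 2 + 4 + 4
1 + 1 + 3 + 3 + 4
1 + 2 + 2 + 3 + 4
2 + 2 + 2 + 2 + 4
1 + 2 + 3 + 3 + 3
2 + 2 + 2 + 3 + 3

10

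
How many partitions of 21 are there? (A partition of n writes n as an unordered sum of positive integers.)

Direct enumeration gives 792 partitions.

792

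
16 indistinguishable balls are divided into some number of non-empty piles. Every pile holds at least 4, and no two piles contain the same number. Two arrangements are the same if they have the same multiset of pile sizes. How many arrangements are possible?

The partitions of 16 that satisfy the conditions:
16
12,4
11,5
10,6
9,7
7,5,4

6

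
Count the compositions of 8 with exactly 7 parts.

7

A composition of 8 into 7 positive parts is chosen by placing 6 dividers among the 7 gaps between 8 units: C(7,6) = 7.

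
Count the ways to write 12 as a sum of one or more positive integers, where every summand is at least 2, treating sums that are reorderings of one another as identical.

Listing the qualifying partitions of 12:
12
10, 2
9, 3
8, 4
8, 2, 2
7, 5
7, 3, 2
6, 6
6, 4, 2
6, 3, 3
6, 2, 2, 2
5, 5, 2
5, 4, 3
5, 3, 2, 2
4, 4, 4
4, 4, 2, 2
4, 3, 3, 2
4, 2, 2, 2, 2
3, 3, 3, 3
3, 3, 2, 2, 2
2, 2, 2, 2, 2, 2
Counting gives 21.

21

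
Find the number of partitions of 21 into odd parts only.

76

Systematic enumeration (by largest part, then next-largest, …) yields 76.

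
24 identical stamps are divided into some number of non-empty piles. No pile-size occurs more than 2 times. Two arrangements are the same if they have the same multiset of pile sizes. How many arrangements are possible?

431

A full systematic count gives 431.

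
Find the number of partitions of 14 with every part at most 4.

47

A partial list (first 12 by largest part):
2 + 4 + 4 + 4
1 + 1 + 4 + 4 + 4
3 + 3 + 4 + 4
1 + 2 + 3 + 4 + 4
1 + 1 + 1 + 3 + 4 + 4
2 + 2 + 2 + 4 + 4
1 + 1 + 2 + 2 + 4 + 4
1 + 1 + 1 + 1 + 2 + 4 + 4
1 + 1 + 1 + 1 + 1 + 1 + 4 + 4
1 + 3 + 3 + 3 + 4
2 + 2 + 3 + 3 + 4
1 + 1 + 2 + 3 + 3 + 4
…and 35 more, for 47 total.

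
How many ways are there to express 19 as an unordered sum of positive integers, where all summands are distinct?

54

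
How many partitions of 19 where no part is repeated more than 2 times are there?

There are 163 such partitions.

163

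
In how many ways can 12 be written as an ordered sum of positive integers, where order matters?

2048

Each of the 11 gaps between 12 units is either a break or not: 2^11 = 2048.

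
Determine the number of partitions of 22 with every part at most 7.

522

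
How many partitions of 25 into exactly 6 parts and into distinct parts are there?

Listing the qualifying partitions of 25:
10,5,4,3,2,1
9,6,4,3,2,1
8,7,4,3,2,1
8,6,5,3,2,1
7,6,5,4,2,1
That's 5 in total.

5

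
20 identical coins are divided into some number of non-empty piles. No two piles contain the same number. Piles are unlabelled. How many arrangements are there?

64

There are too many to list fully; the first 12 (by largest part) are:
20
19, 1
18, 2
17, 3
17, 2, 1
16, 4
16, 3, 1
15, 5
15, 4, 1
15, 3, 2
14, 6
14, 5, 1
…and 52 more, for 64 total.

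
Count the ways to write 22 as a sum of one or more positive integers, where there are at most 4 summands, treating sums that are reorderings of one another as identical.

136

Counting exhaustively, 136 partitions satisfy the conditions.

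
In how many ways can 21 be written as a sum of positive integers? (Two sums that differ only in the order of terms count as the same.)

Systematic enumeration (by largest part, then next-largest, …) yields 792.

792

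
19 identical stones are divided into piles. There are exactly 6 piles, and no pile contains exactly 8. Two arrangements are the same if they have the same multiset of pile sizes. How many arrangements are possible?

There are too many to list fully; the first 12 (by largest part) are:
14+1+1+1+1+1
13+2+1+1+1+1
12+3+1+1+1+1
12+2+2+1+1+1
11+4+1+1+1+1
11+3+2+1+1+1
11+2+2+2+1+1
10+5+1+1+1+1
10+4+2+1+1+1
10+3+3+1+1+1
10+3+2+2+1+1
10+2+2+2+2+1
…and 49 more, for 61 total.

61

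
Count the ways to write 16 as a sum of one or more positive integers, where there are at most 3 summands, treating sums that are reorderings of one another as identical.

30

There are too many to list fully; the first 12 (by largest part) are:
16
1,15
2,14
1,1,14
3,13
1,2,13
4,12
1,3,12
2,2,12
5,11
1,4,11
2,3,11
…and 18 more, for 30 total.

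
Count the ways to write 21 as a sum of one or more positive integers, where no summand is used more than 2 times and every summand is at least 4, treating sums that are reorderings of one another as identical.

Enumerating:
21
17 + 4
16 + 5
15 + 6
14 + 7
13 + 8
13 + 4 + 4
12 + 9
12 + 5 + 4
11 + 10
11 + 6 + 4
11 + 5 + 5
10 + 7 + 4
10 + 6 + 5
9 + 8 + 4
9 + 7 + 5
9 + 6 + 6
8 + 8 + 5
8 + 7 + 6
8 + 5 + 4 + 4
7 + 6 + 4 + 4
7 + 5 + 5 + 4
6 + 6 + 5 + 4
That's 23 in total.

23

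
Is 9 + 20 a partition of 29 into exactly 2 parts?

The parts sum to 29, and the condition 'there are exactly 2 summands' holds.

Yes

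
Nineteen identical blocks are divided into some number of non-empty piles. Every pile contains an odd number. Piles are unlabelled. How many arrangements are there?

54

There are too many to list fully; the first 12 (by largest part) are:
19
17, 1, 1
15, 3, 1
15, 1, 1, 1, 1
13, 5, 1
13, 3, 3
13, 3, 1, 1, 1
13, 1, 1, 1, 1, 1, 1
11, 7, 1
11, 5, 3
11, 5, 1, 1, 1
11, 3, 3, 1, 1
…and 42 more, for 54 total.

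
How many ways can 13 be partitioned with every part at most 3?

21

They are:
3+3+3+3+1
3+3+3+2+2
3+3+3+2+1+1
3+3+3+1+1+1+1
3+3+2+2+2+1
3+3+2+2+1+1+1
3+3+2+1+1+1+1+1
3+3+1+1+1+1+1+1+1
3+2+2+2+2+2
3+2+2+2+2+1+1
3+2+2+2+1+1+1+1
3+2+2+1+1+1+1+1+1
3+2+1+1+1+1+1+1+1+1
3+1+1+1+1+1+1+1+1+1+1
2+2+2+2+2+2+1
2+2+2+2+2+1+1+1
2+2+2+2+1+1+1+1+1
2+2+2+1+1+1+1+1+1+1
2+2+1+1+1+1+1+1+1+1+1
2+1+1+1+1+1+1+1+1+1+1+1
1+1+1+1+1+1+1+1+1+1+1+1+1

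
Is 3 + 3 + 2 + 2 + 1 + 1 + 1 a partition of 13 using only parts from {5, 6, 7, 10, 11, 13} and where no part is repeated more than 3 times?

No

The parts sum to 13, and the condition 'each summand belongs to {5, 6, 7, 10, 11, 13}' is violated.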